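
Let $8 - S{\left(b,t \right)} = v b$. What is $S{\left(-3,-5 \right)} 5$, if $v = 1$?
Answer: $55$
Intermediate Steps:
$S{\left(b,t \right)} = 8 - b$ ($S{\left(b,t \right)} = 8 - 1 b = 8 - b$)
$S{\left(-3,-5 \right)} 5 = \left(8 - -3\right) 5 = \left(8 + 3\right) 5 = 11 \cdot 5 = 55$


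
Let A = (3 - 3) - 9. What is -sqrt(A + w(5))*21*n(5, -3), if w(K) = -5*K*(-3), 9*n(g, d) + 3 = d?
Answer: 14*sqrt(66) ≈ 113.74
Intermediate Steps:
A = -9 (A = 0 - 9 = -9)
n(g, d) = -1/3 + d/9
w(K) = 15*K
-sqrt(A + w(5))*21*n(5, -3) = -sqrt(-9 + 15*5)*21*(-1/3 + (1/9)*(-3)) = -sqrt(-9 + 75)*21*(-1/3 - 1/3) = -sqrt(66)*21*(-2)/3 = -21*sqrt(66)*(-2)/3 = -(-14)*sqrt(66) = 14*sqrt(66)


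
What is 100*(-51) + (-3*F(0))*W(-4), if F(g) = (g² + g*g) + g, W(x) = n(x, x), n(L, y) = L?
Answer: -5100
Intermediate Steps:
W(x) = x
F(g) = g + 2*g² (F(g) = (g² + g²) + g = 2*g² + g = g + 2*g²)
100*(-51) + (-3*F(0))*W(-4) = 100*(-51) - 0*(1 + 2*0)*(-4) = -5100 - 0*(1 + 0)*(-4) = -5100 - 0*(-4) = -5100 - 3*0*(-4) = -5100 + 0*(-4) = -5100 + 0 = -5100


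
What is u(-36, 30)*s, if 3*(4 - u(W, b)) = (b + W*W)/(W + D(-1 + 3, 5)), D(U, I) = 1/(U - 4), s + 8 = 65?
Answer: 67032/73 ≈ 918.25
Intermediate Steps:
s = 57 (s = -8 + 65 = 57)
D(U, I) = 1/(-4 + U)
u(W, b) = 4 - (b + W**2)/(3*(-1/2 + W)) (u(W, b) = 4 - (b + W*W)/(3*(W + 1/(-4 + (-1 + 3)))) = 4 - (b + W**2)/(3*(W + 1/(-4 + 2))) = 4 - (b + W**2)/(3*(W + 1/(-2))) = 4 - (b + W**2)/(3*(W - 1/2)) = 4 - (b + W**2)/(3*(-1/2 + W)))
u(-36, 30)*s = (2*(-6 - 1*30 - 1*(-36)**2 + 12*(-36))/(3*(-1 + 2*(-36))))*57 = (2*(-6 - 30 - 1*1296 - 432)/(3*(-1 - 72)))*57 = ((2/3)*(-6 - 30 - 1296 - 432)/(-73))*57 = ((2/3)*(-1/73)*(-1764))*57 = (1176/73)*57 = 67032/73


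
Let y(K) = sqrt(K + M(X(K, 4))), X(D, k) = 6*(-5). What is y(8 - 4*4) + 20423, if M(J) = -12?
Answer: 20423 + 2*I*sqrt(5) ≈ 20423.0 + 4.4721*I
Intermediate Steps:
X(D, k) = -30
y(K) = sqrt(-12 + K) (y(K) = sqrt(K - 12) = sqrt(-12 + K))
y(8 - 4*4) + 20423 = sqrt(-12 + (8 - 4*4)) + 20423 = sqrt(-12 + (8 - 16)) + 20423 = sqrt(-12 - 8) + 20423 = sqrt(-20) + 20423 = 2*I*sqrt(5) + 20423 = 20423 + 2*I*sqrt(5)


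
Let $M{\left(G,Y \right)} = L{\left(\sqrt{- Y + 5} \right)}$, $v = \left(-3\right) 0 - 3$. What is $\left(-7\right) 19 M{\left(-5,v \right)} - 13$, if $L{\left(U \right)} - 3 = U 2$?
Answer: $-412 - 532 \sqrt{2} \approx -1164.4$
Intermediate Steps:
$v = -3$ ($v = 0 - 3 = -3$)
$L{\left(U \right)} = 3 + 2 U$ ($L{\left(U \right)} = 3 + U 2 = 3 + 2 U$)
$M{\left(G,Y \right)} = 3 + 2 \sqrt{5 - Y}$ ($M{\left(G,Y \right)} = 3 + 2 \sqrt{- Y + 5} = 3 + 2 \sqrt{5 - Y}$)
$\left(-7\right) 19 M{\left(-5,v \right)} - 13 = \left(-7\right) 19 \left(3 + 2 \sqrt{5 - -3}\right) - 13 = - 133 \left(3 + 2 \sqrt{5 + 3}\right) - 13 = - 133 \left(3 + 2 \sqrt{8}\right) - 13 = - 133 \left(3 + 2 \cdot 2 \sqrt{2}\right) - 13 = - 133 \left(3 + 4 \sqrt{2}\right) - 13 = \left(-399 - 532 \sqrt{2}\right) - 13 = -412 - 532 \sqrt{2}$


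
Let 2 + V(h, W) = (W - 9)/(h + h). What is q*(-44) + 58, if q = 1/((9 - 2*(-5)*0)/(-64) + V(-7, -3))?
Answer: 53062/575 ≈ 92.282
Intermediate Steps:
V(h, W) = -2 + (-9 + W)/(2*h) (V(h, W) = -2 + (W - 9)/(h + h) = -2 + (-9 + W)/((2*h)) = -2 + (-9 + W)*(1/(2*h)) = -2 + (-9 + W)/(2*h))
q = -448/575 (q = 1/((9 - 2*(-5)*0)/(-64) + (½)*(-9 - 3 - 4*(-7))/(-7)) = 1/((9 - (-10)*0)*(-1/64) + (½)*(-⅐)*(-9 - 3 + 28)) = 1/((9 - 1*0)*(-1/64) + (½)*(-⅐)*16) = 1/((9 + 0)*(-1/64) - 8/7) = 1/(9*(-1/64) - 8/7) = 1/(-9/64 - 8/7) = 1/(-575/448) = -448/575 ≈ -0.77913)
q*(-44) + 58 = -448/575*(-44) + 58 = 19712/575 + 58 = 53062/575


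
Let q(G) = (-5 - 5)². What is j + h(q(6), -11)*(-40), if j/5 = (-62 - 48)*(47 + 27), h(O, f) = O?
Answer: -44700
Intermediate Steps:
q(G) = 100 (q(G) = (-10)² = 100)
j = -40700 (j = 5*((-62 - 48)*(47 + 27)) = 5*(-110*74) = 5*(-8140) = -40700)
j + h(q(6), -11)*(-40) = -40700 + 100*(-40) = -40700 - 4000 = -44700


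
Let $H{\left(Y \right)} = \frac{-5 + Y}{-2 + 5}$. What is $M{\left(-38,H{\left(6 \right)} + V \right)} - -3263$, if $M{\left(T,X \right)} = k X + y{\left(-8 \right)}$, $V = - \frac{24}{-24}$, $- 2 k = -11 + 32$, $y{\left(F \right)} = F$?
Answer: $3241$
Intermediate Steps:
$k = - \frac{21}{2}$ ($k = - \frac{-11 + 32}{2} = \left(- \frac{1}{2}\right) 21 = - \frac{21}{2} \approx -10.5$)
$V = 1$ ($V = \left(-24\right) \left(- \frac{1}{24}\right) = 1$)
$H{\left(Y \right)} = - \frac{5}{3} + \frac{Y}{3}$ ($H{\left(Y \right)} = \frac{-5 + Y}{3} = \left(-5 + Y\right) \frac{1}{3} = - \frac{5}{3} + \frac{Y}{3}$)
$M{\left(T,X \right)} = -8 - \frac{21 X}{2}$ ($M{\left(T,X \right)} = - \frac{21 X}{2} - 8 = -8 - \frac{21 X}{2}$)
$M{\left(-38,H{\left(6 \right)} + V \right)} - -3263 = \left(-8 - \frac{21 \left(\left(- \frac{5}{3} + \frac{1}{3} \cdot 6\right) + 1\right)}{2}\right) - -3263 = \left(-8 - \frac{21 \left(\left(- \frac{5}{3} + 2\right) + 1\right)}{2}\right) + 3263 = \left(-8 - \frac{21 \left(\frac{1}{3} + 1\right)}{2}\right) + 3263 = \left(-8 - 14\right) + 3263 = -22 + 3263 = 3241$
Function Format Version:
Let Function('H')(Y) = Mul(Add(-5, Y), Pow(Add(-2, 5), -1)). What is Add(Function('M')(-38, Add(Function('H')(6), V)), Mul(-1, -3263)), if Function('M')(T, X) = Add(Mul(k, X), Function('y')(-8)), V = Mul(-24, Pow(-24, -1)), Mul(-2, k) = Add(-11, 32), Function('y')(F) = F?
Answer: 3241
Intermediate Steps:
k = Rational(-21, 2) (k = Mul(Rational(-1, 2), Add(-11, 32)) = Mul(Rational(-1, 2), 21) = Rational(-21, 2) ≈ -10.500)
V = 1 (V = Mul(-24, Rational(-1, 24)) = 1)
Function('H')(Y) = Add(Rational(-5, 3), Mul(Rational(1, 3), Y)) (Function('H')(Y) = Mul(Add(-5, Y), Pow(3, -1)) = Mul(Add(-5, Y), Rational(1, 3)) = Add(Rational(-5, 3), Mul(Rational(1, 3), Y)))
Function('M')(T, X) = Add(-8, Mul(Rational(-21, 2), X)) (Function('M')(T, X) = Add(Mul(Rational(-21, 2), X), -8) = Add(-8, Mul(Rational(-21, 2), X)))
Add(Function('M')(-38, Add(Function('H')(6), V)), Mul(-1, -3263)) = Add(Add(-8, Mul(Rational(-21, 2), Add(Add(Rational(-5, 3), Mul(Rational(1, 3), 6)), 1))), Mul(-1, -3263)) = Add(Add(-8, Mul(Rational(-21, 2), Add(Add(Rational(-5, 3), 2), 1))), 3263) = Add(Add(-8, Mul(Rational(-21, 2), Add(Rational(1, 3), 1))), 3263) = Add(Add(-8, Mul(Rational(-21, 2), Rational(4, 3))), 3263) = Add(Add(-8, -14), 3263) = Add(-22, 3263) = 3241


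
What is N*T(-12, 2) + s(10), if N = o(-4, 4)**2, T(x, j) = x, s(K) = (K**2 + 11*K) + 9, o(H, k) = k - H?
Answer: -549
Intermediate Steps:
s(K) = 9 + K**2 + 11*K
N = 64 (N = (4 - 1*(-4))**2 = (4 + 4)**2 = 8**2 = 64)
N*T(-12, 2) + s(10) = 64*(-12) + (9 + 10**2 + 11*10) = -768 + (9 + 100 + 110) = -768 + 219 = -549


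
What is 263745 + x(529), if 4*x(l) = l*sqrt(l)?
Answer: 1067147/4 ≈ 2.6679e+5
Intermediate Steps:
x(l) = l**(3/2)/4 (x(l) = (l*sqrt(l))/4 = l**(3/2)/4)
263745 + x(529) = 263745 + 529**(3/2)/4 = 263745 + (1/4)*12167 = 263745 + 12167/4 = 1067147/4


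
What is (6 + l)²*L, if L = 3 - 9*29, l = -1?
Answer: -6450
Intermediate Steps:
L = -258 (L = 3 - 261 = -258)
(6 + l)²*L = (6 - 1)²*(-258) = 5²*(-258) = 25*(-258) = -6450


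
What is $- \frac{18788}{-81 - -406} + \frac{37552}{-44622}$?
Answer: $- \frac{425281268}{7251075} \approx -58.651$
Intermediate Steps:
$- \frac{18788}{-81 - -406} + \frac{37552}{-44622} = - \frac{18788}{-81 + 406} + 37552 \left(- \frac{1}{44622}\right) = - \frac{18788}{325} - \frac{18776}{22311} = - \frac{425281268}{7251075}$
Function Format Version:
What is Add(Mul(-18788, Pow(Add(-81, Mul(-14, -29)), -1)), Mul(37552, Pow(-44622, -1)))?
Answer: Rational(-425281268, 7251075) ≈ -58.651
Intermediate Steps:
Add(Mul(-18788, Pow(Add(-81, Mul(-14, -29)), -1)), Mul(37552, Pow(-44622, -1))) = Add(Mul(-18788, Pow(Add(-81, 406), -1)), Mul(37552, Rational(-1, 44622))) = Add(Mul(-18788, Pow(325, -1)), Rational(-18776, 22311)) = Add(Mul(-18788, Rational(1, 325)), Rational(-18776, 22311)) = Add(Rational(-18788, 325), Rational(-18776, 22311)) = Rational(-425281268, 7251075)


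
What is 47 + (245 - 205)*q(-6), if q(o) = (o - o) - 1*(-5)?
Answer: 247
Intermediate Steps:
q(o) = 5 (q(o) = 0 + 5 = 5)
47 + (245 - 205)*q(-6) = 47 + (245 - 205)*5 = 47 + 40*5 = 47 + 200 = 247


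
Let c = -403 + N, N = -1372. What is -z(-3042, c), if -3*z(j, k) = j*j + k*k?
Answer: 12404389/3 ≈ 4.1348e+6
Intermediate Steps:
c = -1775 (c = -403 - 1372 = -1775)
z(j, k) = -j²/3 - k²/3 (z(j, k) = -(j*j + k*k)/3 = -(j² + k²)/3 = -j²/3 - k²/3)
-z(-3042, c) = -(-⅓*(-3042)² - ⅓*(-1775)²) = -(-⅓*9253764 - ⅓*3150625) = -(-3084588 - 3150625/3) = -1*(-12404389/3) = 12404389/3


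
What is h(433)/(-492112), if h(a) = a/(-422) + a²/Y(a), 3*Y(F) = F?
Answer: -547745/207671264 ≈ -0.0026376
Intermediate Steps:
Y(F) = F/3
h(a) = 1265*a/422 (h(a) = a/(-422) + a²/((a/3)) = a*(-1/422) + a²*(3/a) = -a/422 + 3*a = 1265*a/422)
h(433)/(-492112) = ((1265/422)*433)/(-492112) = (547745/422)*(-1/492112) = -547745/207671264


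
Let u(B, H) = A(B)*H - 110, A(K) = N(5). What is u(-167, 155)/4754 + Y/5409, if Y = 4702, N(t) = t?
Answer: 25950293/25714386 ≈ 1.0092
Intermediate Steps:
A(K) = 5
u(B, H) = -110 + 5*H (u(B, H) = 5*H - 110 = -110 + 5*H)
u(-167, 155)/4754 + Y/5409 = (-110 + 5*155)/4754 + 4702/5409 = (-110 + 775)*(1/4754) + 4702*(1/5409) = 665*(1/4754) + 4702/5409 = 665/4754 + 4702/5409 = 25950293/25714386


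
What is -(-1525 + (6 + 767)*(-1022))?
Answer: 791531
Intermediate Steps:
-(-1525 + (6 + 767)*(-1022)) = -(-1525 + 773*(-1022)) = -(-1525 - 790006) = -1*(-791531) = 791531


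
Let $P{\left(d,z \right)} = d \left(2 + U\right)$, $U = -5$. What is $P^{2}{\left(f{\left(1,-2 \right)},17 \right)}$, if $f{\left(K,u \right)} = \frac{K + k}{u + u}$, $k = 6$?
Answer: $\frac{441}{16} \approx 27.563$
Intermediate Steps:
$f{\left(K,u \right)} = \frac{6 + K}{2 u}$ ($f{\left(K,u \right)} = \frac{K + 6}{u + u} = \frac{6 + K}{2 u}$)
$P{\left(d,z \right)} = - 3 d$ ($P{\left(d,z \right)} = d \left(2 - 5\right) = d \left(-3\right) = - 3 d$)
$P^{2}{\left(f{\left(1,-2 \right)},17 \right)} = \left(- 3 \frac{6 + 1}{2 \left(-2\right)}\right)^{2} = \left(- 3 \cdot \frac{1}{2} \left(- \frac{1}{2}\right) 7\right)^{2} = \left(\left(-3\right) \left(- \frac{7}{4}\right)\right)^{2} = \left(\frac{21}{4}\right)^{2} = \frac{441}{16}$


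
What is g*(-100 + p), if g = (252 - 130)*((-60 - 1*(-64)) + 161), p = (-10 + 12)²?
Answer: -1932480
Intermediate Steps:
p = 4 (p = 2² = 4)
g = 20130 (g = 122*((-60 + 64) + 161) = 122*(4 + 161) = 122*165 = 20130)
g*(-100 + p) = 20130*(-100 + 4) = 20130*(-96) = -1932480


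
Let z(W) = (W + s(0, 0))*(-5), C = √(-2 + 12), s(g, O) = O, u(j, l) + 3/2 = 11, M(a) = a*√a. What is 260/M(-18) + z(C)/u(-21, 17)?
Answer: -10*√10/19 + 65*I*√2/27 ≈ -1.6644 + 3.4046*I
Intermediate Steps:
M(a) = a^(3/2)
u(j, l) = 19/2 (u(j, l) = -3/2 + 11 = 19/2)
C = √10 ≈ 3.1623
z(W) = -5*W (z(W) = (W + 0)*(-5) = W*(-5) = -5*W)
260/M(-18) + z(C)/u(-21, 17) = 260/((-18)^(3/2)) + (-5*√10)/(19/2) = 260/((-54*I*√2)) - 5*√10*(2/19) = 260*(I*√2/108) - 10*√10/19 = 65*I*√2/27 - 10*√10/19 = -10*√10/19 + 65*I*√2/27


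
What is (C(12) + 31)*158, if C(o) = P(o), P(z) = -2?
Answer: 4582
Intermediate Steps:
C(o) = -2
(C(12) + 31)*158 = (-2 + 31)*158 = 29*158 = 4582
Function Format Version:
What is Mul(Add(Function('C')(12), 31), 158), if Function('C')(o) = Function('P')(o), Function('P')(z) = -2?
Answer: 4582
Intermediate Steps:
Function('C')(o) = -2
Mul(Add(Function('C')(12), 31), 158) = Mul(Add(-2, 31), 158) = Mul(29, 158) = 4582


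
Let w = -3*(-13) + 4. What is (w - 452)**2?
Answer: 167281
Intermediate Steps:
w = 43 (w = 39 + 4 = 43)
(w - 452)**2 = (43 - 452)**2 = (-409)**2 = 167281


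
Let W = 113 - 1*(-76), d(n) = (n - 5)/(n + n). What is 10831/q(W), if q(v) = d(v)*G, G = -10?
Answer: -2047059/920 ≈ -2225.1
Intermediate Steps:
d(n) = (-5 + n)/(2*n) (d(n) = (-5 + n)/((2*n)) = (-5 + n)*(1/(2*n)) = (-5 + n)/(2*n))
W = 189 (W = 113 + 76 = 189)
q(v) = -5*(-5 + v)/v (q(v) = ((-5 + v)/(2*v))*(-10) = -5*(-5 + v)/v)
10831/q(W) = 10831/(-5 + 25/189) = 10831/(-920/189) = 10831*(-189/920) = -2047059/920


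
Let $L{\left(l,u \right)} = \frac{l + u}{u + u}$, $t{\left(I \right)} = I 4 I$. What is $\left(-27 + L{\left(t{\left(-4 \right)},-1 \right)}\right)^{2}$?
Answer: $\frac{13689}{4} \approx 3422.3$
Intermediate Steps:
$t{\left(I \right)} = 4 I^{2}$ ($t{\left(I \right)} = 4 I I = 4 I^{2}$)
$L{\left(l,u \right)} = \frac{l + u}{2 u}$
$\left(-27 + L{\left(t{\left(-4 \right)},-1 \right)}\right)^{2} = \left(-27 + \frac{4 \left(-4\right)^{2} - 1}{2 \left(-1\right)}\right)^{2} = \left(-27 + \frac{1}{2} \left(-1\right) \left(4 \cdot 16 - 1\right)\right)^{2} = \left(-27 + \frac{1}{2} \left(-1\right) \left(64 - 1\right)\right)^{2} = \left(-27 + \frac{1}{2} \left(-1\right) 63\right)^{2} = \left(-27 - \frac{63}{2}\right)^{2} = \left(- \frac{117}{2}\right)^{2} = \frac{13689}{4}$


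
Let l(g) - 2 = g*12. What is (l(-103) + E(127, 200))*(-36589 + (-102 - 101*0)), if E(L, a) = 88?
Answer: 42047886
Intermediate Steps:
l(g) = 2 + 12*g (l(g) = 2 + g*12 = 2 + 12*g)
(l(-103) + E(127, 200))*(-36589 + (-102 - 101*0)) = ((2 + 12*(-103)) + 88)*(-36589 + (-102 - 101*0)) = ((2 - 1236) + 88)*(-36589 + (-102 + 0)) = (-1234 + 88)*(-36589 - 102) = -1146*(-36691) = 42047886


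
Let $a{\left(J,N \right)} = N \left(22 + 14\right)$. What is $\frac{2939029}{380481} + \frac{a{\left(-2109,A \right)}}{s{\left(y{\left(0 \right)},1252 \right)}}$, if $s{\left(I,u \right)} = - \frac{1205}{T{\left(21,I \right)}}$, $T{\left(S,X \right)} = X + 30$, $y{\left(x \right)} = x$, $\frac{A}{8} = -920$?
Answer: $\frac{605581780549}{91695921} \approx 6604.2$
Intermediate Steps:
$A = -7360$ ($A = 8 \left(-920\right) = -7360$)
$T{\left(S,X \right)} = 30 + X$
$a{\left(J,N \right)} = 36 N$ ($a{\left(J,N \right)} = N 36 = 36 N$)
$s{\left(I,u \right)} = - \frac{1205}{30 + I}$
$\frac{2939029}{380481} + \frac{a{\left(-2109,A \right)}}{s{\left(y{\left(0 \right)},1252 \right)}} = \frac{2939029}{380481} + \frac{36 \left(-7360\right)}{\left(-1205\right) \frac{1}{30 + 0}} = 2939029 \cdot \frac{1}{380481} - \frac{264960}{\left(-1205\right) \frac{1}{30}} = \frac{2939029}{380481} - \frac{264960}{\left(-1205\right) \frac{1}{30}} = \frac{2939029}{380481} - \frac{264960}{- \frac{241}{6}} = \frac{2939029}{380481} - - \frac{1589760}{241} = \frac{2939029}{380481} + \frac{1589760}{241} = \frac{605581780549}{91695921}$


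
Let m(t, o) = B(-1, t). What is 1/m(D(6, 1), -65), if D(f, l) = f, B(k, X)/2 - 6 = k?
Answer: ⅒ ≈ 0.10000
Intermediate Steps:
B(k, X) = 12 + 2*k
m(t, o) = 10 (m(t, o) = 12 + 2*(-1) = 12 - 2 = 10)
1/m(D(6, 1), -65) = 1/10 = ⅒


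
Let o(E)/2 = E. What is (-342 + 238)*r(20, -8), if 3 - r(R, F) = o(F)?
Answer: -1976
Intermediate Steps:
o(E) = 2*E
r(R, F) = 3 - 2*F
(-342 + 238)*r(20, -8) = (-342 + 238)*(3 - 2*(-8)) = -104*(3 + 16) = -104*19 = -1976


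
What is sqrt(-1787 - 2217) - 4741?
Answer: -4741 + 2*I*sqrt(1001) ≈ -4741.0 + 63.277*I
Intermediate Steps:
sqrt(-1787 - 2217) - 4741 = sqrt(-4004) - 4741 = 2*I*sqrt(1001) - 4741 = -4741 + 2*I*sqrt(1001)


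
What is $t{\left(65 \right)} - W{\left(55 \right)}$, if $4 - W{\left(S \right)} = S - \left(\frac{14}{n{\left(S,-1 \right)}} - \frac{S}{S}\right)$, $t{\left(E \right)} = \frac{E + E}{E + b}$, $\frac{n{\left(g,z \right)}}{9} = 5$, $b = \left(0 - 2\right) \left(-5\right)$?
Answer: $\frac{2404}{45} \approx 53.422$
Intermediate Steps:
$b = 10$ ($b = \left(-2\right) \left(-5\right) = 10$)
$n{\left(g,z \right)} = 45$ ($n{\left(g,z \right)} = 9 \cdot 5 = 45$)
$t{\left(E \right)} = \frac{2 E}{10 + E}$ ($t{\left(E \right)} = \frac{E + E}{E + 10} = \frac{2 E}{10 + E}$)
$W{\left(S \right)} = \frac{149}{45} - S$ ($W{\left(S \right)} = 4 - \left(S + \left(- \frac{14}{45} + \frac{S}{S}\right)\right) = 4 - \left(S + \left(\left(-14\right) \frac{1}{45} + 1\right)\right) = 4 - \left(S + \left(- \frac{14}{45} + 1\right)\right) = 4 - \left(S + \frac{31}{45}\right) = 4 - \left(\frac{31}{45} + S\right) = \frac{149}{45} - S$)
$t{\left(65 \right)} - W{\left(55 \right)} = 2 \cdot 65 \frac{1}{10 + 65} - \left(\frac{149}{45} - 55\right) = 2 \cdot 65 \cdot \frac{1}{75} - \left(\frac{149}{45} - 55\right) = 2 \cdot 65 \cdot \frac{1}{75} - - \frac{2326}{45} = \frac{26}{15} + \frac{2326}{45} = \frac{2404}{45}$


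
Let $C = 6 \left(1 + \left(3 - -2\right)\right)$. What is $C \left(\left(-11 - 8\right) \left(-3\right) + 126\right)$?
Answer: $6588$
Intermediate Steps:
$C = 36$ ($C = 6 \left(1 + \left(3 + 2\right)\right) = 6 \left(1 + 5\right) = 6 \cdot 6 = 36$)
$C \left(\left(-11 - 8\right) \left(-3\right) + 126\right) = 36 \left(\left(-11 - 8\right) \left(-3\right) + 126\right) = 36 \left(\left(-19\right) \left(-3\right) + 126\right) = 36 \left(57 + 126\right) = 36 \cdot 183 = 6588$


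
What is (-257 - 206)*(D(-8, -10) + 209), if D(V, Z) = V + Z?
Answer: -88433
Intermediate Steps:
(-257 - 206)*(D(-8, -10) + 209) = (-257 - 206)*((-8 - 10) + 209) = -463*(-18 + 209) = -463*191 = -88433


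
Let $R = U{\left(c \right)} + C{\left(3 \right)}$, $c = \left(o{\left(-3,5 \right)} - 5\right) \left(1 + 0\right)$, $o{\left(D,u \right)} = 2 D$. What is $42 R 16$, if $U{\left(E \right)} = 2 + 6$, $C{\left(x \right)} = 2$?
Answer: $6720$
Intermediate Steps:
$c = -11$ ($c = \left(2 \left(-3\right) - 5\right) \left(1 + 0\right) = \left(-6 - 5\right) 1 = \left(-11\right) 1 = -11$)
$U{\left(E \right)} = 8$
$R = 10$ ($R = 8 + 2 = 10$)
$42 R 16 = 42 \cdot 10 \cdot 16 = 420 \cdot 16 = 6720$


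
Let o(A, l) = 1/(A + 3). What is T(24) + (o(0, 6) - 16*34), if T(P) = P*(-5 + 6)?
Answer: -1559/3 ≈ -519.67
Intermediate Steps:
o(A, l) = 1/(3 + A)
T(P) = P (T(P) = P*1 = P)
T(24) + (o(0, 6) - 16*34) = 24 + (1/(3 + 0) - 16*34) = 24 + (1/3 - 544) = 24 - 1631/3 = -1559/3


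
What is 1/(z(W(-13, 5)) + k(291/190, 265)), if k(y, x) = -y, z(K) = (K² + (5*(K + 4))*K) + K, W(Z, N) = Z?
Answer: 190/140499 ≈ 0.0013523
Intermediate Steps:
z(K) = K + K² + K*(20 + 5*K) (z(K) = (K² + (5*(4 + K))*K) + K = (K² + (20 + 5*K)*K) + K = (K² + K*(20 + 5*K)) + K = K + K² + K*(20 + 5*K))
1/(z(W(-13, 5)) + k(291/190, 265)) = 1/(3*(-13)*(7 + 2*(-13)) - 291/190) = 1/(3*(-13)*(7 - 26) - 291/190) = 1/(3*(-13)*(-19) - 1*291/190) = 1/(741 - 291/190) = 1/(140499/190) = 190/140499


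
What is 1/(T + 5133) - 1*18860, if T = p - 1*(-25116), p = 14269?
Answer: -839609479/44518 ≈ -18860.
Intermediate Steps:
T = 39385 (T = 14269 - 1*(-25116) = 14269 + 25116 = 39385)
1/(T + 5133) - 1*18860 = 1/(39385 + 5133) - 1*18860 = 1/44518 - 18860 = -839609479/44518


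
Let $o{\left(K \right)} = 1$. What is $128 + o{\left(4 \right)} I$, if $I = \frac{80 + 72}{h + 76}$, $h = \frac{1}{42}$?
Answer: $\frac{415088}{3193} \approx 130.0$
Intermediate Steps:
$h = \frac{1}{42} \approx 0.02381$
$I = \frac{6384}{3193}$ ($I = \frac{80 + 72}{\frac{1}{42} + 76} = \frac{152}{\frac{3193}{42}} = 152 \cdot \frac{42}{3193} = \frac{6384}{3193} \approx 1.9994$)
$128 + o{\left(4 \right)} I = 128 + 1 \cdot \frac{6384}{3193} = 128 + \frac{6384}{3193} = \frac{415088}{3193}$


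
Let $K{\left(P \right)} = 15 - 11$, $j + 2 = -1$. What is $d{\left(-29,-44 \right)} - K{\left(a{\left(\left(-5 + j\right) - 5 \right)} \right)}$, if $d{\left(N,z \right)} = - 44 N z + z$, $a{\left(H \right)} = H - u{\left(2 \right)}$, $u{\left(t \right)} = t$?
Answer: $-56192$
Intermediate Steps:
$j = -3$ ($j = -2 - 1 = -3$)
$a{\left(H \right)} = -2 + H$ ($a{\left(H \right)} = H - 2 = -2 + H$)
$d{\left(N,z \right)} = z - 44 N z$ ($d{\left(N,z \right)} = - 44 N z + z = z - 44 N z$)
$K{\left(P \right)} = 4$ ($K{\left(P \right)} = 15 - 11 = 4$)
$d{\left(-29,-44 \right)} - K{\left(a{\left(\left(-5 + j\right) - 5 \right)} \right)} = - 44 \left(1 - -1276\right) - 4 = - 44 \left(1 + 1276\right) - 4 = \left(-44\right) 1277 - 4 = -56188 - 4 = -56192$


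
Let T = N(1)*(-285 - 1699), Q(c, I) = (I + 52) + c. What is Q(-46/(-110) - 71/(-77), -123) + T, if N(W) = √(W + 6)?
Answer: -26819/385 - 1984*√7 ≈ -5318.8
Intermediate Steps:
N(W) = √(6 + W)
Q(c, I) = 52 + I + c (Q(c, I) = (52 + I) + c = 52 + I + c)
T = -1984*√7 (T = √(6 + 1)*(-285 - 1699) = √7*(-1984) = -1984*√7 ≈ -5249.2)
Q(-46/(-110) - 71/(-77), -123) + T = (52 - 123 + (-46/(-110) - 71/(-77))) - 1984*√7 = (52 - 123 + (-46*(-1/110) - 71*(-1/77))) - 1984*√7 = (52 - 123 + (23/55 + 71/77)) - 1984*√7 = (52 - 123 + 516/385) - 1984*√7 = -26819/385 - 1984*√7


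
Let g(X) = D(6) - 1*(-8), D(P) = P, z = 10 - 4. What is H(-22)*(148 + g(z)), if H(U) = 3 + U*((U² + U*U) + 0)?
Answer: -3449466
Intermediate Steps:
z = 6
H(U) = 3 + 2*U³ (H(U) = 3 + U*((U² + U²) + 0) = 3 + U*(2*U² + 0) = 3 + U*(2*U²) = 3 + 2*U³)
g(X) = 14 (g(X) = 6 - 1*(-8) = 6 + 8 = 14)
H(-22)*(148 + g(z)) = (3 + 2*(-22)³)*(148 + 14) = (3 + 2*(-10648))*162 = (3 - 21296)*162 = -21293*162 = -3449466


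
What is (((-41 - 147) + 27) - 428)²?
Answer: 346921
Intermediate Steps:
(((-41 - 147) + 27) - 428)² = ((-188 + 27) - 428)² = (-161 - 428)² = (-589)² = 346921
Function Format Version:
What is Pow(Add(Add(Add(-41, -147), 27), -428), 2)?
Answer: 346921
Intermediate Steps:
Pow(Add(Add(Add(-41, -147), 27), -428), 2) = Pow(Add(Add(-188, 27), -428), 2) = Pow(Add(-161, -428), 2) = Pow(-589, 2) = 346921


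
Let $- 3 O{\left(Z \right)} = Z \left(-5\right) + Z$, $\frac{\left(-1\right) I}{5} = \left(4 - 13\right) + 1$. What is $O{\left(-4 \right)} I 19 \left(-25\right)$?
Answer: $\frac{304000}{3} \approx 1.0133 \cdot 10^{5}$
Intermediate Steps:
$I = 40$ ($I = - 5 \left(\left(4 - 13\right) + 1\right) = - 5 \left(-9 + 1\right) = \left(-5\right) \left(-8\right) = 40$)
$O{\left(Z \right)} = \frac{4 Z}{3}$ ($O{\left(Z \right)} = - \frac{Z \left(-5\right) + Z}{3} = - \frac{- 5 Z + Z}{3} = - \frac{\left(-4\right) Z}{3} = \frac{4 Z}{3}$)
$O{\left(-4 \right)} I 19 \left(-25\right) = \frac{4}{3} \left(-4\right) 40 \cdot 19 \left(-25\right) = - \frac{16 \cdot 760 \left(-25\right)}{3} = \left(- \frac{16}{3}\right) \left(-19000\right) = \frac{304000}{3}$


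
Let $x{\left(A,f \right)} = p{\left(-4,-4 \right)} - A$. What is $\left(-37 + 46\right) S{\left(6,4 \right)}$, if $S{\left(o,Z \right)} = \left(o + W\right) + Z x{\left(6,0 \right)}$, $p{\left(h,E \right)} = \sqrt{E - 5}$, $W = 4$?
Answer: $-126 + 108 i \approx -126.0 + 108.0 i$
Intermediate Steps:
$p{\left(h,E \right)} = \sqrt{-5 + E}$
$x{\left(A,f \right)} = - A + 3 i$ ($x{\left(A,f \right)} = \sqrt{-5 - 4} - A = \sqrt{-9} - A = 3 i - A = - A + 3 i$)
$S{\left(o,Z \right)} = 4 + o + Z \left(-6 + 3 i\right)$ ($S{\left(o,Z \right)} = \left(o + 4\right) + Z \left(\left(-1\right) 6 + 3 i\right) = \left(4 + o\right) + Z \left(-6 + 3 i\right) = 4 + o + Z \left(-6 + 3 i\right)$)
$\left(-37 + 46\right) S{\left(6,4 \right)} = \left(-37 + 46\right) \left(4 + 6 - 12 \left(2 - i\right)\right) = 9 \left(4 + 6 - \left(24 - 12 i\right)\right) = 9 \left(-14 + 12 i\right) = -126 + 108 i$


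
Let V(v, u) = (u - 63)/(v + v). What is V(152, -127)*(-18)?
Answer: 45/4 ≈ 11.250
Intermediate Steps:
V(v, u) = (-63 + u)/(2*v) (V(v, u) = (-63 + u)/((2*v)) = (-63 + u)*(1/(2*v)) = (-63 + u)/(2*v))
V(152, -127)*(-18) = ((½)*(-63 - 127)/152)*(-18) = ((½)*(1/152)*(-190))*(-18) = -5/8*(-18) = 45/4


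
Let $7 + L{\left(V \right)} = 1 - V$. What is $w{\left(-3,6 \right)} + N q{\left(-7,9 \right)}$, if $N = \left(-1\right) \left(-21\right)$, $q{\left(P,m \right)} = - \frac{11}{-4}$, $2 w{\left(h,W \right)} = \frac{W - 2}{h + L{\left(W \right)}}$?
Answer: $\frac{3457}{60} \approx 57.617$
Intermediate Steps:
$L{\left(V \right)} = -6 - V$ ($L{\left(V \right)} = -7 - \left(-1 + V\right) = -6 - V$)
$w{\left(h,W \right)} = \frac{-2 + W}{2 \left(-6 + h - W\right)}$ ($w{\left(h,W \right)} = \frac{\left(W - 2\right) \frac{1}{h - \left(6 + W\right)}}{2} = \frac{\left(-2 + W\right) \frac{1}{-6 + h - W}}{2} = \frac{\frac{1}{-6 + h - W} \left(-2 + W\right)}{2} = \frac{-2 + W}{2 \left(-6 + h - W\right)}$)
$q{\left(P,m \right)} = \frac{11}{4}$ ($q{\left(P,m \right)} = \left(-11\right) \left(- \frac{1}{4}\right) = \frac{11}{4}$)
$N = 21$
$w{\left(-3,6 \right)} + N q{\left(-7,9 \right)} = \frac{1 - 3}{6 + 6 - -3} + 21 \cdot \frac{11}{4} = \frac{1 - 3}{6 + 6 + 3} + \frac{231}{4} = \frac{1}{15} \left(-2\right) + \frac{231}{4} = - \frac{2}{15} + \frac{231}{4} = \frac{3457}{60}$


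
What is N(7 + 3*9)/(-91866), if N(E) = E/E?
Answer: -1/91866 ≈ -1.0885e-5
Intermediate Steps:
N(E) = 1
N(7 + 3*9)/(-91866) = 1/(-91866) = 1*(-1/91866) = -1/91866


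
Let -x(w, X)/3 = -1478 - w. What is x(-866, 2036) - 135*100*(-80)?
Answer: 1081836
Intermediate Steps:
x(w, X) = 4434 + 3*w (x(w, X) = -3*(-1478 - w) = 4434 + 3*w)
x(-866, 2036) - 135*100*(-80) = (4434 + 3*(-866)) - 135*100*(-80) = (4434 - 2598) - 13500*(-80) = 1836 - 1*(-1080000) = 1836 + 1080000 = 1081836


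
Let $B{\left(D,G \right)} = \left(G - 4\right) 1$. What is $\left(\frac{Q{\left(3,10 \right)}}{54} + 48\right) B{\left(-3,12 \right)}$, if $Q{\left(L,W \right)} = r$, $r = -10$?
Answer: $\frac{10328}{27} \approx 382.52$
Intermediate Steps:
$Q{\left(L,W \right)} = -10$
$B{\left(D,G \right)} = -4 + G$ ($B{\left(D,G \right)} = \left(-4 + G\right) 1 = -4 + G$)
$\left(\frac{Q{\left(3,10 \right)}}{54} + 48\right) B{\left(-3,12 \right)} = \left(- \frac{10}{54} + 48\right) \left(-4 + 12\right) = \left(\left(-10\right) \frac{1}{54} + 48\right) 8 = \left(- \frac{5}{27} + 48\right) 8 = \frac{1291}{27} \cdot 8 = \frac{10328}{27}$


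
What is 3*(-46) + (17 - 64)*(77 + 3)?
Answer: -3898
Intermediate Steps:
3*(-46) + (17 - 64)*(77 + 3) = -138 - 47*80 = -138 - 3760 = -3898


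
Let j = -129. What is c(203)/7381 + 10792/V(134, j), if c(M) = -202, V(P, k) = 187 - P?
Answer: 79645046/391193 ≈ 203.60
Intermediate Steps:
c(203)/7381 + 10792/V(134, j) = -202/7381 + 10792/(187 - 1*134) = -202*1/7381 + 10792/(187 - 134) = -202/7381 + 10792/53 = 79645046/391193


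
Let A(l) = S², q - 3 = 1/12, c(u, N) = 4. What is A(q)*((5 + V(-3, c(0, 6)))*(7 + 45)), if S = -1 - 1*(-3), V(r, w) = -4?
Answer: 208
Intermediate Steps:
S = 2 (S = -1 + 3 = 2)
q = 37/12 (q = 3 + 1/12 = 37/12 ≈ 3.0833)
A(l) = 4 (A(l) = 2² = 4)
A(q)*((5 + V(-3, c(0, 6)))*(7 + 45)) = 4*((5 - 4)*(7 + 45)) = 4*(1*52) = 4*52 = 208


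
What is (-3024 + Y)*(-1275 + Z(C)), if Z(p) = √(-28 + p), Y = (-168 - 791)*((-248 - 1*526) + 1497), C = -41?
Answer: 887885775 - 696381*I*√69 ≈ 8.8789e+8 - 5.7846e+6*I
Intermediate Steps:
Y = -693357 (Y = -959*((-248 - 526) + 1497) = -959*(-774 + 1497) = -959*723 = -693357)
(-3024 + Y)*(-1275 + Z(C)) = (-3024 - 693357)*(-1275 + √(-28 - 41)) = -696381*(-1275 + √(-69)) = -696381*(-1275 + I*√69) = 887885775 - 696381*I*√69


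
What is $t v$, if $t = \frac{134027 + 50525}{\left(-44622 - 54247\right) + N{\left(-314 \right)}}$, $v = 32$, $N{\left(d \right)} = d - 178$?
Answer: $- \frac{5905664}{99361} \approx -59.436$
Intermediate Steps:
$N{\left(d \right)} = -178 + d$
$t = - \frac{184552}{99361}$ ($t = \frac{134027 + 50525}{\left(-44622 - 54247\right) - 492} = \frac{184552}{\left(-44622 - 54247\right) - 492} = \frac{184552}{-98869 - 492} = \frac{184552}{-99361} = 184552 \left(- \frac{1}{99361}\right) = - \frac{184552}{99361} \approx -1.8574$)
$t v = \left(- \frac{184552}{99361}\right) 32 = - \frac{5905664}{99361}$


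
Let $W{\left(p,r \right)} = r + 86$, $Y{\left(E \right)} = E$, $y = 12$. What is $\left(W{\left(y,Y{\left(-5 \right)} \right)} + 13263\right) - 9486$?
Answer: $3858$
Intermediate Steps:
$W{\left(p,r \right)} = 86 + r$
$\left(W{\left(y,Y{\left(-5 \right)} \right)} + 13263\right) - 9486 = \left(\left(86 - 5\right) + 13263\right) - 9486 = \left(81 + 13263\right) - 9486 = 13344 - 9486 = 3858$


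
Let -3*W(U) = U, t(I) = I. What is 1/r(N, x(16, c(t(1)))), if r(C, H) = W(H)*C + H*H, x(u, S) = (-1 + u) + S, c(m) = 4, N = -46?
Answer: 3/1957 ≈ 0.0015330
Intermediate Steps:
W(U) = -U/3
x(u, S) = -1 + S + u
r(C, H) = H**2 - C*H/3 (r(C, H) = (-H/3)*C + H*H = -C*H/3 + H**2 = H**2 - C*H/3)
1/r(N, x(16, c(t(1)))) = 1/((-1 + 4 + 16)*(-1*(-46) + 3*(-1 + 4 + 16))/3) = 1/((1/3)*19*(46 + 3*19)) = 1/((1/3)*19*(46 + 57)) = 1/((1/3)*19*103) = 1/(1957/3) = 3/1957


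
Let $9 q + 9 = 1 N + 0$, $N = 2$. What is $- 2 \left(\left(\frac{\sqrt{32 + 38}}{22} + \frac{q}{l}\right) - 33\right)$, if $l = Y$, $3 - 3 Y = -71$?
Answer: $\frac{7333}{111} - \frac{\sqrt{70}}{11} \approx 65.302$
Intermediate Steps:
$Y = \frac{74}{3}$ ($Y = 1 - - \frac{71}{3} = 1 + \frac{71}{3} = \frac{74}{3} \approx 24.667$)
$l = \frac{74}{3} \approx 24.667$
$q = - \frac{7}{9}$ ($q = -1 + \frac{1 \cdot 2 + 0}{9} = -1 + \frac{2 + 0}{9} = -1 + \frac{1}{9} \cdot 2 = -1 + \frac{2}{9} = - \frac{7}{9} \approx -0.77778$)
$- 2 \left(\left(\frac{\sqrt{32 + 38}}{22} + \frac{q}{l}\right) - 33\right) = - 2 \left(\left(\frac{\sqrt{32 + 38}}{22} - \frac{7}{9 \cdot \frac{74}{3}}\right) - 33\right) = - 2 \left(\left(\sqrt{70} \cdot \frac{1}{22} - \frac{7}{222}\right) - 33\right) = - 2 \left(\left(\frac{\sqrt{70}}{22} - \frac{7}{222}\right) - 33\right) = - 2 \left(\left(- \frac{7}{222} + \frac{\sqrt{70}}{22}\right) - 33\right) = - 2 \left(- \frac{7333}{222} + \frac{\sqrt{70}}{22}\right) = \frac{7333}{111} - \frac{\sqrt{70}}{11}$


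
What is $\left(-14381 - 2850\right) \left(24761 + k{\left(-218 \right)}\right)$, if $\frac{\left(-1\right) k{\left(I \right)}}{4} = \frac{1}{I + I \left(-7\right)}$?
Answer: $- \frac{139516753426}{327} \approx -4.2666 \cdot 10^{8}$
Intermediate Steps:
$k{\left(I \right)} = \frac{2}{3 I}$ ($k{\left(I \right)} = - \frac{4}{I + I \left(-7\right)} = - \frac{4}{I - 7 I} = - \frac{4}{\left(-6\right) I} = - 4 \left(- \frac{1}{6 I}\right) = \frac{2}{3 I}$)
$\left(-14381 - 2850\right) \left(24761 + k{\left(-218 \right)}\right) = \left(-14381 - 2850\right) \left(24761 + \frac{2}{3 \left(-218\right)}\right) = - 17231 \left(24761 + \frac{2}{3} \left(- \frac{1}{218}\right)\right) = - 17231 \left(24761 - \frac{1}{327}\right) = \left(-17231\right) \frac{8096846}{327} = - \frac{139516753426}{327}$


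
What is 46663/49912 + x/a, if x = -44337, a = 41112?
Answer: -6136231/42749628 ≈ -0.14354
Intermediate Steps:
46663/49912 + x/a = 46663/49912 - 44337/41112 = 46663*(1/49912) - 44337*1/41112 = 46663/49912 - 14779/13704 = -6136231/42749628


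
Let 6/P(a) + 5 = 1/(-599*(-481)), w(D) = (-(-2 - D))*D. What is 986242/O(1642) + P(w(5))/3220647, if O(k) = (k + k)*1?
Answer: 381317708854048015/1269716111695026 ≈ 300.32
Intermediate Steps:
O(k) = 2*k (O(k) = (2*k)*1 = 2*k)
w(D) = D*(2 + D) (w(D) = (2 + D)*D = D*(2 + D))
P(a) = -288119/240099 (P(a) = 6/(-5 + 1/(-599*(-481))) = 6/(-5 - 1/599*(-1/481)) = 6/(-5 + 1/288119) = 6/(-1440594/288119) = 6*(-288119/1440594) = -288119/240099)
986242/O(1642) + P(w(5))/3220647 = 986242/((2*1642)) - 288119/240099/3220647 = 986242/3284 - 288119/240099*1/3220647 = 986242*(1/3284) - 288119/773274124053 = 493121/1642 - 288119/773274124053 = 381317708854048015/1269716111695026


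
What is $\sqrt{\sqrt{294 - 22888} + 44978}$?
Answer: $\sqrt{44978 + i \sqrt{22594}} \approx 212.08 + 0.3544 i$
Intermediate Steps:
$\sqrt{\sqrt{294 - 22888} + 44978} = \sqrt{\sqrt{-22594} + 44978} = \sqrt{i \sqrt{22594} + 44978} = \sqrt{44978 + i \sqrt{22594}}$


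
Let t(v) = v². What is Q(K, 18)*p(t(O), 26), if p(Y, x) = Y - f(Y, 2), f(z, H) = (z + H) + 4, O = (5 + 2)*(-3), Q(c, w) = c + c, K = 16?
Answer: -192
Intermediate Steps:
Q(c, w) = 2*c
O = -21 (O = 7*(-3) = -21)
f(z, H) = 4 + H + z (f(z, H) = (H + z) + 4 = 4 + H + z)
p(Y, x) = -6 (p(Y, x) = Y - (4 + 2 + Y) = Y - (6 + Y) = Y + (-6 - Y) = -6)
Q(K, 18)*p(t(O), 26) = (2*16)*(-6) = 32*(-6) = -192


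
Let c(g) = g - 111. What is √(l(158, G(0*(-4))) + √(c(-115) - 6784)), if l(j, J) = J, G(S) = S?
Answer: (-7010)^(¼) ≈ 6.4702 + 6.4702*I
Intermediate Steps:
c(g) = -111 + g
√(l(158, G(0*(-4))) + √(c(-115) - 6784)) = √(0*(-4) + √((-111 - 115) - 6784)) = √(0 + √(-226 - 6784)) = √(0 + √(-7010)) = √(0 + I*√7010) = √(I*√7010) = 7010^(¼)*√I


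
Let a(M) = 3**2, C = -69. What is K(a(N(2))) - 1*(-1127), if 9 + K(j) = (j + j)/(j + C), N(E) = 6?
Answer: 11177/10 ≈ 1117.7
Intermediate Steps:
a(M) = 9
K(j) = -9 + 2*j/(-69 + j) (K(j) = -9 + (j + j)/(j - 69) = -9 + (2*j)/(-69 + j) = -9 + 2*j/(-69 + j))
K(a(N(2))) - 1*(-1127) = (621 - 7*9)/(-69 + 9) - 1*(-1127) = (621 - 63)/(-60) + 1127 = -1/60*558 + 1127 = -93/10 + 1127 = 11177/10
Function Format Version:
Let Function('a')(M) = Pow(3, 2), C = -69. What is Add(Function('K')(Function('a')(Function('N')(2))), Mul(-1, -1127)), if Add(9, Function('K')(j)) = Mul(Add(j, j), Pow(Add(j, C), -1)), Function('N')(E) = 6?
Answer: Rational(11177, 10) ≈ 1117.7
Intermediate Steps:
Function('a')(M) = 9
Function('K')(j) = Add(-9, Mul(2, j, Pow(Add(-69, j), -1))) (Function('K')(j) = Add(-9, Mul(Add(j, j), Pow(Add(j, -69), -1))) = Add(-9, Mul(Mul(2, j), Pow(Add(-69, j), -1))) = Add(-9, Mul(2, j, Pow(Add(-69, j), -1))))
Add(Function('K')(Function('a')(Function('N')(2))), Mul(-1, -1127)) = Add(Mul(Pow(Add(-69, 9), -1), Add(621, Mul(-7, 9))), Mul(-1, -1127)) = Add(Mul(Pow(-60, -1), Add(621, -63)), 1127) = Add(Mul(Rational(-1, 60), 558), 1127) = Add(Rational(-93, 10), 1127) = Rational(11177, 10)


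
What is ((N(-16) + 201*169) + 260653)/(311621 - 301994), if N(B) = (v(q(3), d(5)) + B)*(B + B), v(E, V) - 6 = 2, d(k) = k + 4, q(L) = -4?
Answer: 294878/9627 ≈ 30.630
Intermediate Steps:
d(k) = 4 + k
v(E, V) = 8 (v(E, V) = 6 + 2 = 8)
N(B) = 2*B*(8 + B) (N(B) = (8 + B)*(B + B) = (8 + B)*(2*B) = 2*B*(8 + B))
((N(-16) + 201*169) + 260653)/(311621 - 301994) = ((2*(-16)*(8 - 16) + 201*169) + 260653)/(311621 - 301994) = ((2*(-16)*(-8) + 33969) + 260653)/9627 = ((256 + 33969) + 260653)*(1/9627) = (34225 + 260653)*(1/9627) = 294878*(1/9627) = 294878/9627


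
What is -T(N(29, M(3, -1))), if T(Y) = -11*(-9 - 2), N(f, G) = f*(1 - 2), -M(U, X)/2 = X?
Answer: -121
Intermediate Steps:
M(U, X) = -2*X
N(f, G) = -f (N(f, G) = f*(-1) = -f)
T(Y) = 121 (T(Y) = -11*(-11) = 121)
-T(N(29, M(3, -1))) = -1*121 = -121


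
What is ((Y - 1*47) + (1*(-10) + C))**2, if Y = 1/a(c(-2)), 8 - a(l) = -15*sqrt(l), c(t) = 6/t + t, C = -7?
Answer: (981120*sqrt(5) + 4346879*I)/(240*sqrt(5) + 1061*I) ≈ 4095.1 + 3.6104*I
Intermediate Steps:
c(t) = t + 6/t
a(l) = 8 + 15*sqrt(l) (a(l) = 8 - (-15)*sqrt(l) = 8 + 15*sqrt(l))
Y = 1/(8 + 15*I*sqrt(5)) (Y = 1/(8 + 15*sqrt(-2 + 6/(-2))) = 1/(8 + 15*sqrt(-2 + 6*(-1/2))) = 1/(8 + 15*sqrt(-2 - 3)) = 1/(8 + 15*sqrt(-5)) = 1/(8 + 15*(I*sqrt(5))) = 1/(8 + 15*I*sqrt(5)) ≈ 0.0067283 - 0.028209*I)
((Y - 1*47) + (1*(-10) + C))**2 = (((8/1189 - 15*I*sqrt(5)/1189) - 1*47) + (1*(-10) - 7))**2 = (((8/1189 - 15*I*sqrt(5)/1189) - 47) + (-10 - 7))**2 = ((-55875/1189 - 15*I*sqrt(5)/1189) - 17)**2 = (-76088/1189 - 15*I*sqrt(5)/1189)**2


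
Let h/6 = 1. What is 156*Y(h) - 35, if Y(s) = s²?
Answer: 5581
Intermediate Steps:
h = 6 (h = 6*1 = 6)
156*Y(h) - 35 = 156*6² - 35 = 156*36 - 35 = 5616 - 35 = 5581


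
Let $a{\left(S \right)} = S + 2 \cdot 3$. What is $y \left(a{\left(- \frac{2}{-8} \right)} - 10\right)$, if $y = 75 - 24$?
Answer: $- \frac{765}{4} \approx -191.25$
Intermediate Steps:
$y = 51$
$a{\left(S \right)} = 6 + S$ ($a{\left(S \right)} = S + 6 = 6 + S$)
$y \left(a{\left(- \frac{2}{-8} \right)} - 10\right) = 51 \left(\left(6 - \frac{2}{-8}\right) - 10\right) = 51 \left(\left(6 - - \frac{1}{4}\right) - 10\right) = 51 \left(\left(6 + \frac{1}{4}\right) - 10\right) = 51 \left(\frac{25}{4} - 10\right) = 51 \left(- \frac{15}{4}\right) = - \frac{765}{4}$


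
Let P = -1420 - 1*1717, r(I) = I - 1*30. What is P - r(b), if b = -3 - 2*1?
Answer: -3102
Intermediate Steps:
b = -5 (b = -3 - 2 = -5)
r(I) = -30 + I (r(I) = I - 30 = -30 + I)
P = -3137 (P = -1420 - 1717 = -3137)
P - r(b) = -3137 - (-30 - 5) = -3137 - 1*(-35) = -3137 + 35 = -3102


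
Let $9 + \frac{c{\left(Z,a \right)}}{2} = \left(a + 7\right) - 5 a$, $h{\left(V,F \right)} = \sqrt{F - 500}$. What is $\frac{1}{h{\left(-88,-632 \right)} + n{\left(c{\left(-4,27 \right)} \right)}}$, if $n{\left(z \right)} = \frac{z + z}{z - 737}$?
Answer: $\frac{870}{2142427} - \frac{7569 i \sqrt{283}}{4284854} \approx 0.00040608 - 0.029716 i$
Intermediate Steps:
$h{\left(V,F \right)} = \sqrt{-500 + F}$
$c{\left(Z,a \right)} = -4 - 8 a$ ($c{\left(Z,a \right)} = -18 + 2 \left(\left(a + 7\right) - 5 a\right) = -18 + 2 \left(\left(7 + a\right) - 5 a\right) = -18 + 2 \left(7 - 4 a\right) = -18 - \left(-14 + 8 a\right) = -4 - 8 a$)
$n{\left(z \right)} = \frac{2 z}{-737 + z}$
$\frac{1}{h{\left(-88,-632 \right)} + n{\left(c{\left(-4,27 \right)} \right)}} = \frac{1}{\sqrt{-500 - 632} + \frac{2 \left(-4 - 216\right)}{-737 - 220}} = \frac{1}{\sqrt{-1132} + \frac{2 \left(-4 - 216\right)}{-737 - 220}} = \frac{1}{2 i \sqrt{283} + 2 \left(-220\right) \frac{1}{-737 - 220}} = \frac{1}{2 i \sqrt{283} + 2 \left(-220\right) \frac{1}{-957}} = \frac{1}{2 i \sqrt{283} + 2 \left(-220\right) \left(- \frac{1}{957}\right)} = \frac{1}{2 i \sqrt{283} + \frac{40}{87}} = \frac{1}{\frac{40}{87} + 2 i \sqrt{283}}$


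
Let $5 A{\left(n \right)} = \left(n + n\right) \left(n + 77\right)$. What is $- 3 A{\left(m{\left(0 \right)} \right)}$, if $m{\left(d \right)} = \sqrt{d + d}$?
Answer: $0$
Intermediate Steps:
$m{\left(d \right)} = \sqrt{2} \sqrt{d}$ ($m{\left(d \right)} = \sqrt{2 d} = \sqrt{2} \sqrt{d}$)
$A{\left(n \right)} = \frac{2 n \left(77 + n\right)}{5}$ ($A{\left(n \right)} = \frac{\left(n + n\right) \left(n + 77\right)}{5} = \frac{2 n \left(77 + n\right)}{5}$)
$- 3 A{\left(m{\left(0 \right)} \right)} = - 3 \frac{2 \sqrt{2} \sqrt{0} \left(77 + \sqrt{2} \sqrt{0}\right)}{5} = - 3 \frac{2 \sqrt{2} \cdot 0 \left(77 + \sqrt{2} \cdot 0\right)}{5} = - 3 \cdot \frac{2}{5} \cdot 0 \left(77 + 0\right) = - 3 \cdot \frac{2}{5} \cdot 0 \cdot 77 = \left(-3\right) 0 = 0$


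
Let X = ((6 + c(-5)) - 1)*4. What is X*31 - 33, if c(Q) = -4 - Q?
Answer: 711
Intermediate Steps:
X = 24 (X = ((6 + (-4 - 1*(-5))) - 1)*4 = ((6 + (-4 + 5)) - 1)*4 = ((6 + 1) - 1)*4 = (7 - 1)*4 = 6*4 = 24)
X*31 - 33 = 24*31 - 33 = 744 - 33 = 711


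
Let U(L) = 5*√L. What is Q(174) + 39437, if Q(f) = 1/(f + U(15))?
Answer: 393068637/9967 - 5*√15/29901 ≈ 39437.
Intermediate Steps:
Q(f) = 1/(f + 5*√15)
Q(174) + 39437 = 1/(174 + 5*√15) + 39437 = 39437 + 1/(174 + 5*√15)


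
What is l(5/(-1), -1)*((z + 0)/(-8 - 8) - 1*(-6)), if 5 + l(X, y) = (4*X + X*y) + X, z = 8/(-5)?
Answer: -305/2 ≈ -152.50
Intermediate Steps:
z = -8/5 (z = 8*(-⅕) = -8/5 ≈ -1.6000)
l(X, y) = -5 + 5*X + X*y (l(X, y) = -5 + ((4*X + X*y) + X) = -5 + (5*X + X*y) = -5 + 5*X + X*y)
l(5/(-1), -1)*((z + 0)/(-8 - 8) - 1*(-6)) = (-5 + 5*(5/(-1)) + (5/(-1))*(-1))*((-8/5 + 0)/(-8 - 8) - 1*(-6)) = (-5 + 5*(5*(-1)) + (5*(-1))*(-1))*(-8/5/(-16) + 6) = (-5 + 5*(-5) - 5*(-1))*(-8/5*(-1/16) + 6) = (-5 - 25 + 5)*(⅒ + 6) = -25*61/10 = -305/2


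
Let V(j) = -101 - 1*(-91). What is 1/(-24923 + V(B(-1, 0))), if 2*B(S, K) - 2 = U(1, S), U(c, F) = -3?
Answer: -1/24933 ≈ -4.0107e-5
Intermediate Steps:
B(S, K) = -½ (B(S, K) = 1 + (½)*(-3) = 1 - 3/2 = -½)
V(j) = -10 (V(j) = -101 + 91 = -10)
1/(-24923 + V(B(-1, 0))) = 1/(-24923 - 10) = 1/(-24933) = -1/24933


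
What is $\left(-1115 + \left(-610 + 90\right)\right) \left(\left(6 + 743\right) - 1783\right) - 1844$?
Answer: $1688746$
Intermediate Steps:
$\left(-1115 + \left(-610 + 90\right)\right) \left(\left(6 + 743\right) - 1783\right) - 1844 = \left(-1115 - 520\right) \left(749 - 1783\right) - 1844 = \left(-1635\right) \left(-1034\right) - 1844 = 1690590 - 1844 = 1688746$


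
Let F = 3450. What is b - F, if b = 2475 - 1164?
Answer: -2139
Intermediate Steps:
b = 1311
b - F = 1311 - 1*3450 = 1311 - 3450 = -2139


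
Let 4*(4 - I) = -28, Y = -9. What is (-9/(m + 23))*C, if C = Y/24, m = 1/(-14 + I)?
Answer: 81/544 ≈ 0.14890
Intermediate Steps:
I = 11 (I = 4 - ¼*(-28) = 4 + 7 = 11)
m = -⅓ (m = 1/(-14 + 11) = 1/(-3) = -⅓ ≈ -0.33333)
C = -3/8 (C = -9/24 = -9*1/24 = -3/8 ≈ -0.37500)
(-9/(m + 23))*C = (-9/(-⅓ + 23))*(-3/8) = (-9/(68/3))*(-3/8) = ((3/68)*(-9))*(-3/8) = -27/68*(-3/8) = 81/544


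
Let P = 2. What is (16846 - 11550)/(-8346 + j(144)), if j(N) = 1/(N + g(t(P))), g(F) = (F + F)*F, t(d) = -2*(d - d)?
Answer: -762624/1201823 ≈ -0.63456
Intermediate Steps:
t(d) = 0 (t(d) = -2*0 = 0)
g(F) = 2*F² (g(F) = (2*F)*F = 2*F²)
j(N) = 1/N (j(N) = 1/(N + 2*0²) = 1/(N + 2*0) = 1/(N + 0) = 1/N)
(16846 - 11550)/(-8346 + j(144)) = (16846 - 11550)/(-8346 + 1/144) = 5296/(-8346 + 1/144) = 5296/(-1201823/144) = 5296*(-144/1201823) = -762624/1201823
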